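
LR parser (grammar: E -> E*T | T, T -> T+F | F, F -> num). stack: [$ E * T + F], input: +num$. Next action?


handle 'T+F' on top
Action: reduce (T -> T+F)


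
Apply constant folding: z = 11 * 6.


11 * 6 = 66 at compile time
Optimized: z = 66


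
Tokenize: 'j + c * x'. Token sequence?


Scan left to right, longest-match per lexeme
Tokens: ID(j), OP(+), ID(c), OP(*), ID(x)


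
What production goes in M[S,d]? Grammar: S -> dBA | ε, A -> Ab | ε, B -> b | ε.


For [S, d]: 'd' ∈ FIRST(dBA)
Entry: S -> dBA


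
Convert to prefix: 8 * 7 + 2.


left-to-right (same/higher precedence on left): tree is (+ (* 8 7) 2)
Prefix: + * 8 7 2


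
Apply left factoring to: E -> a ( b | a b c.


Common prefix: 'a'
Factored: E -> a E', E' -> ( b | b c


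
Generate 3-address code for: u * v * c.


Break into single-operator statements:
t1 = u * v
t2 = t1 * c


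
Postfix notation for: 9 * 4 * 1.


Left to right (same or higher precedence on left)
Postfix: 9 4 * 1 *


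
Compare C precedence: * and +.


'*' is multiplicative (level 10); '+' is additive (level 9)
Higher level binds tighter
'*' has higher precedence than '+'


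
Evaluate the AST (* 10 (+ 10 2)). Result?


Evaluate inner: (+ 10 2) = 12
Evaluate root: (* 10 12) = 120
Result: 120


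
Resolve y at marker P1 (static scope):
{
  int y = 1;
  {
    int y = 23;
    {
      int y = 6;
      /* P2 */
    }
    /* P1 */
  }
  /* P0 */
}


y declared in the same block as P1
y = 23


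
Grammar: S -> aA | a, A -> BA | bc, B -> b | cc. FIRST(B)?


Per alternative of B: FIRST(b) = {b}; FIRST(cc) = {c}
FIRST(B) = {b, c}


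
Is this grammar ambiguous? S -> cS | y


right-linear, alternatives start with distinct terminals 'c' vs 'y': unique leftmost derivation
Unambiguous


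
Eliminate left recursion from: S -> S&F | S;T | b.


Left-recursive alternatives: S&F, S;T; non-recursive: b
Introduce S': S -> bS', S' -> &FS' | ;TS' | ε


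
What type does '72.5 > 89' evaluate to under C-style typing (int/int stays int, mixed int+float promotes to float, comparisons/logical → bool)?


Operand types: float > int
Rule: comparison yields bool
Result type: bool


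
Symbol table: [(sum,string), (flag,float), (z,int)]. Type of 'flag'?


Lookup 'flag' → type float


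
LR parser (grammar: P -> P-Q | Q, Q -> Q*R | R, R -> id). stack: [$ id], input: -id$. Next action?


'id' on top is the handle for R -> id
Action: reduce (R -> id)


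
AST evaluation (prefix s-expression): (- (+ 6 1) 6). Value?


Evaluate inner: (+ 6 1) = 7
Evaluate root: (- 7 6) = 1
Result: 1


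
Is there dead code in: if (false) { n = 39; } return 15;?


condition is constant false, so the whole block is unreachable
Dead: 'if (false) { n = 39; }'


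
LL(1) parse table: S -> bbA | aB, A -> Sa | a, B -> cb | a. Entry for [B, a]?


For [B, a]: 'a' ∈ FIRST(a)
Entry: B -> a


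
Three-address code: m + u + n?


Break into single-operator statements:
t1 = m + u
t2 = t1 + n


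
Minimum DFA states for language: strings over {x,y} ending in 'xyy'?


Track the longest suffix of input matching a prefix of 'xyy': 4 classes (prefixes of length 0..3)
Minimal DFA: 4 states


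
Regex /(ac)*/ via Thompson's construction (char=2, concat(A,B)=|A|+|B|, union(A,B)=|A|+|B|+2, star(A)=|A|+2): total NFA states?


Syntax tree has 2 char leaf(s), 0 union(s), 1 star(s)
chars contribute 2×2 = 4; each union adds +2; each star adds +2
Total: 4 + 0 + 2 = 6 states


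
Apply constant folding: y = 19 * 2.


19 * 2 = 38 at compile time
Optimized: y = 38


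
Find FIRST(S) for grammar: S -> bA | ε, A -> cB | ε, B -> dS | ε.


Per alternative of S: FIRST(bA) = {b}; FIRST(ε) = {ε}
FIRST(S) = {b, ε}


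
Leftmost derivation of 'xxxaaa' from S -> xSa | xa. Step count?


Derivation: S => xSa => xxSaa => xxxaaa
Steps: 3


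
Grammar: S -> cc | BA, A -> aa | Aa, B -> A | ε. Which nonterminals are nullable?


A nonterminal is nullable iff some alternative derives ε (directly, or every symbol in it is nullable)
Nullable: {B}


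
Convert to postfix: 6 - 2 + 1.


Left to right (same or higher precedence on left)
Postfix: 6 2 - 1 +


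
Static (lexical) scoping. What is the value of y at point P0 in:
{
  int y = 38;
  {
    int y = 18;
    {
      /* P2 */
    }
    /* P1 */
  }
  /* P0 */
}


y declared in the same block as P0
y = 38


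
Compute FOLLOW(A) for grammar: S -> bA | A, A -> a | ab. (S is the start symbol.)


$ ∈ FOLLOW(S). For each A -> αBβ: add FIRST(β)\{ε} to FOLLOW(B); if β nullable, add FOLLOW(A).
FOLLOW(A) = {$}


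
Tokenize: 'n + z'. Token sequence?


Scan left to right, longest-match per lexeme
Tokens: ID(n), OP(+), ID(z)


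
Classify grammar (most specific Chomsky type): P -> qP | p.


Right-linear: every RHS is a terminal or a terminal followed by one nonterminal
Classification: Type 3 (Regular)


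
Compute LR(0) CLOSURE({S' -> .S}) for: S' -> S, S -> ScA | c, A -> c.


Start: S' -> .S
For each item with dot before a nonterminal B, add B -> .γ for every B-production
Closure: [S' -> .S, S -> .ScA, S -> .c]


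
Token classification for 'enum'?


Pattern: reserved word
Type: KEYWORD


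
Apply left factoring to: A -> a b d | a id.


Common prefix: 'a'
Factored: A -> a A', A' -> b d | id


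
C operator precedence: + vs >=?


'+' is additive (level 9); '>=' is relational (level 7)
Higher level binds tighter
'+' has higher precedence than '>='


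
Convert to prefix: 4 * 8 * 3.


left-to-right (same/higher precedence on left): tree is (* (* 4 8) 3)
Prefix: * * 4 8 3


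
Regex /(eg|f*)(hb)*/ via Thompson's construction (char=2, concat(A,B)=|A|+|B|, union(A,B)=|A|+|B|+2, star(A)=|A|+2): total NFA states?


Syntax tree has 5 char leaf(s), 1 union(s), 2 star(s)
chars contribute 5×2 = 10; each union adds +2; each star adds +2
Total: 10 + 2 + 4 = 16 states


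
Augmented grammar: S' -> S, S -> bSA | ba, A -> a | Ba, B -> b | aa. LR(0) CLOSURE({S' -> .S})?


Start: S' -> .S
For each item with dot before a nonterminal B, add B -> .γ for every B-production
Closure: [S' -> .S, S -> .bSA, S -> .ba]


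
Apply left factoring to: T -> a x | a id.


Common prefix: 'a'
Factored: T -> a T', T' -> x | id


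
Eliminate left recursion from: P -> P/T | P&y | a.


Left-recursive alternatives: P/T, P&y; non-recursive: a
Introduce P': P -> aP', P' -> /TP' | &yP' | ε


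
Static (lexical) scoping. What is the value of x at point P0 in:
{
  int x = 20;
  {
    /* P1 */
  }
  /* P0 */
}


x declared in the same block as P0
x = 20


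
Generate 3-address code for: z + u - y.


Break into single-operator statements:
t1 = z + u
t2 = t1 - y


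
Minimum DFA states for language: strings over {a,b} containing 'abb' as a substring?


KMP-style automaton: 3 progress states + 1 absorbing accept = 4
Minimal DFA: 4 states


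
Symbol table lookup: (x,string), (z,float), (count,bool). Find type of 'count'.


Lookup 'count' → type bool


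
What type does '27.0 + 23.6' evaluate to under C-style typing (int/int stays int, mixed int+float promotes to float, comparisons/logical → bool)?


Operand types: float + float
Rule: mixed int/float promotes to float; int/int stays int
Result type: float


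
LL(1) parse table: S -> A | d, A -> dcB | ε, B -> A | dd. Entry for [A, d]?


For [A, d]: 'd' ∈ FIRST(dcB)
Entry: A -> dcB


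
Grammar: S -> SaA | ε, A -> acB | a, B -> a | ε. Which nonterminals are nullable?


A nonterminal is nullable iff some alternative derives ε (directly, or every symbol in it is nullable)
Nullable: {B, S}


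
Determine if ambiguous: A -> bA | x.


right-linear, alternatives start with distinct terminals 'b' vs 'x': unique leftmost derivation
Unambiguous


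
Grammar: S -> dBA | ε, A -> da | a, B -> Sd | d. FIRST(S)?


Per alternative of S: FIRST(dBA) = {d}; FIRST(ε) = {ε}
FIRST(S) = {d, ε}


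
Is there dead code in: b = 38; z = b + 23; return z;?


b is read by z's definition; z is returned
No dead code


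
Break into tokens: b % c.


Scan left to right, longest-match per lexeme
Tokens: ID(b), OP(%), ID(c)


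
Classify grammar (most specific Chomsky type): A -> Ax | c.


Left-linear: every RHS is a terminal or one nonterminal followed by a terminal
Classification: Type 3 (Regular)


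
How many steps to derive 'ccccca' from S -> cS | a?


Derivation: S => cS => ccS => cccS => ccccS => cccccS => ccccca
Steps: 6


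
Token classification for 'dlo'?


Pattern: letter/underscore followed by alphanumerics, not a keyword
Type: IDENTIFIER


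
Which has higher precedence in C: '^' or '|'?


'^' is bitwise XOR (level 4); '|' is bitwise OR (level 3)
Higher level binds tighter
'^' has higher precedence than '|'


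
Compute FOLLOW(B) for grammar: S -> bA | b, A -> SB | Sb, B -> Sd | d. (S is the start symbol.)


$ ∈ FOLLOW(S). For each A -> αBβ: add FIRST(β)\{ε} to FOLLOW(B); if β nullable, add FOLLOW(A).
FOLLOW(B) = {$, b, d}


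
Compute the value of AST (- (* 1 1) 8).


Evaluate inner: (* 1 1) = 1
Evaluate root: (- 1 8) = -7
Result: -7


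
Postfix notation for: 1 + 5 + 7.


Left to right (same or higher precedence on left)
Postfix: 1 5 + 7 +


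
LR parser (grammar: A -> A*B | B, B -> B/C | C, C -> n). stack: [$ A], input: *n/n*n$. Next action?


shift '*' to continue A -> A*B
Action: shift


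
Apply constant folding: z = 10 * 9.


10 * 9 = 90 at compile time
Optimized: z = 90


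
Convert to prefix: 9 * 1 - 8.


left-to-right (same/higher precedence on left): tree is (- (* 9 1) 8)
Prefix: - * 9 1 8


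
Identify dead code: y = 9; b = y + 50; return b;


y is read by b's definition; b is returned
No dead code


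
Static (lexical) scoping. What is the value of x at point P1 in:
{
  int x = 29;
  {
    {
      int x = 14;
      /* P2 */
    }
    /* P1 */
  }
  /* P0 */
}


P1's block does not declare x; resolves to the enclosing declaration at depth 0
x = 29


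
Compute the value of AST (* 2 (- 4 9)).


Evaluate inner: (- 4 9) = -5
Evaluate root: (* 2 -5) = -10
Result: -10


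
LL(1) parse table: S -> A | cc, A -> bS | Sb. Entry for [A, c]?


For [A, c]: 'c' ∈ FIRST(Sb)
Entry: A -> Sb


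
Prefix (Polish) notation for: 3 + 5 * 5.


'*' binds tighter: tree is (+ 3 (* 5 5))
Prefix: + 3 * 5 5


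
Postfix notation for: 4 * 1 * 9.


Left to right (same or higher precedence on left)
Postfix: 4 1 * 9 *


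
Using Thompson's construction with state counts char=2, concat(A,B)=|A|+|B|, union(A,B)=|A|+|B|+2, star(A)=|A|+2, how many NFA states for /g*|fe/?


Syntax tree has 3 char leaf(s), 1 union(s), 1 star(s)
chars contribute 3×2 = 6; each union adds +2; each star adds +2
Total: 6 + 2 + 2 = 10 states


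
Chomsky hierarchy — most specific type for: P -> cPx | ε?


Single nonterminal LHS, but c^n x^n is not regular
Classification: Type 2 (Context-Free)


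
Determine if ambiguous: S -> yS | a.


right-linear, alternatives start with distinct terminals 'y' vs 'a': unique leftmost derivation
Unambiguous


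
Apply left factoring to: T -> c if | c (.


Common prefix: 'c'
Factored: T -> c T', T' -> if | (


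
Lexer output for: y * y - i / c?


Scan left to right, longest-match per lexeme
Tokens: ID(y), OP(*), ID(y), OP(-), ID(i), OP(/), ID(c)


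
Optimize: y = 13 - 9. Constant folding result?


13 - 9 = 4 at compile time
Optimized: y = 4


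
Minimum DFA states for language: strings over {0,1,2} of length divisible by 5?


Track length mod 5: states 0..4, accept at 0
Minimal DFA: 5 states


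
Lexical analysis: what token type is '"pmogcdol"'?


Pattern: double-quoted sequence
Type: STRING_LITERAL


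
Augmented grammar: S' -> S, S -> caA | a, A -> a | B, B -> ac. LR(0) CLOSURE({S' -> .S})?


Start: S' -> .S
For each item with dot before a nonterminal B, add B -> .γ for every B-production
Closure: [S' -> .S, S -> .caA, S -> .a]


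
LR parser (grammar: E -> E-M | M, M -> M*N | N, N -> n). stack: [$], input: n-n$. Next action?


no handle on stack; shift 'n'
Action: shift


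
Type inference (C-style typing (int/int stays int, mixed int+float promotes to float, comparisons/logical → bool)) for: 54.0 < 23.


Operand types: float < int
Rule: comparison yields bool
Result type: bool


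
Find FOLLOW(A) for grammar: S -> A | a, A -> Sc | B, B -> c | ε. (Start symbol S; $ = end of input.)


$ ∈ FOLLOW(S). For each A -> αBβ: add FIRST(β)\{ε} to FOLLOW(B); if β nullable, add FOLLOW(A).
FOLLOW(A) = {$, c}


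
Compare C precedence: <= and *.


'*' is multiplicative (level 10); '<=' is relational (level 7)
Higher level binds tighter
'*' has higher precedence than '<='


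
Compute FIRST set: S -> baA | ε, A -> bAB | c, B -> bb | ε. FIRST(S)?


Per alternative of S: FIRST(baA) = {b}; FIRST(ε) = {ε}
FIRST(S) = {b, ε}


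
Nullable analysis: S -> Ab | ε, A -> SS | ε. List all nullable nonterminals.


A nonterminal is nullable iff some alternative derives ε (directly, or every symbol in it is nullable)
Nullable: {A, S}


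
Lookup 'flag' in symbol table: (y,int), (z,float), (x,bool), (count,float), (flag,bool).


Lookup 'flag' → type bool


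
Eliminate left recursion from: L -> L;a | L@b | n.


Left-recursive alternatives: L;a, L@b; non-recursive: n
Introduce L': L -> nL', L' -> ;aL' | @bL' | ε


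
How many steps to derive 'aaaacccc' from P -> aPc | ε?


Derivation: P => aPc => aaPcc => aaaPccc => aaaaPcccc => aaaacccc
Steps: 5


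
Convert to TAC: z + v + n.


Break into single-operator statements:
t1 = z + v
t2 = t1 + n


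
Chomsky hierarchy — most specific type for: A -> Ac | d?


Left-linear: every RHS is a terminal or one nonterminal followed by a terminal
Classification: Type 3 (Regular)


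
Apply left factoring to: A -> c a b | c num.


Common prefix: 'c'
Factored: A -> c A', A' -> a b | num


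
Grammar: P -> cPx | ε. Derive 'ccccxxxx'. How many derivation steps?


Derivation: P => cPx => ccPxx => cccPxxx => ccccPxxxx => ccccxxxx
Steps: 5


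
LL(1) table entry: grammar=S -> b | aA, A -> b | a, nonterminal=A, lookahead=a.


For [A, a]: 'a' ∈ FIRST(a)
Entry: A -> a


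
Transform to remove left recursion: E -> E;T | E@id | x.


Left-recursive alternatives: E;T, E@id; non-recursive: x
Introduce E': E -> xE', E' -> ;TE' | @idE' | ε


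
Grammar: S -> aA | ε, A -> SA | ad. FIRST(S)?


Per alternative of S: FIRST(aA) = {a}; FIRST(ε) = {ε}
FIRST(S) = {a, ε}


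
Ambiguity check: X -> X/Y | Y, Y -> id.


precedence layered via separate nonterminal Y: deterministic
Unambiguous


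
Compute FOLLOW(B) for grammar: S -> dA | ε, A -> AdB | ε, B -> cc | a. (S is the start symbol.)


$ ∈ FOLLOW(S). For each A -> αBβ: add FIRST(β)\{ε} to FOLLOW(B); if β nullable, add FOLLOW(A).
FOLLOW(B) = {$, d}


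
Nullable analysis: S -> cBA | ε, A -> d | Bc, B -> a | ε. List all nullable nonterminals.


A nonterminal is nullable iff some alternative derives ε (directly, or every symbol in it is nullable)
Nullable: {B, S}


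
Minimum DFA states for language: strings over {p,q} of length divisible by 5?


Track length mod 5: states 0..4, accept at 0
Minimal DFA: 5 states


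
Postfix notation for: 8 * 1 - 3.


Left to right (same or higher precedence on left)
Postfix: 8 1 * 3 -


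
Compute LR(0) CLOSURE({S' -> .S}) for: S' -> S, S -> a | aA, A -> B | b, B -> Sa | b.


Start: S' -> .S
For each item with dot before a nonterminal B, add B -> .γ for every B-production
Closure: [S' -> .S, S -> .a, S -> .aA]


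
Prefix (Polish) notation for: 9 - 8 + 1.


left-to-right (same/higher precedence on left): tree is (+ (- 9 8) 1)
Prefix: + - 9 8 1


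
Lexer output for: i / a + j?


Scan left to right, longest-match per lexeme
Tokens: ID(i), OP(/), ID(a), OP(+), ID(j)


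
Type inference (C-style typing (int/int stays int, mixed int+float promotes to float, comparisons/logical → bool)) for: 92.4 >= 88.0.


Operand types: float >= float
Rule: comparison yields bool
Result type: bool


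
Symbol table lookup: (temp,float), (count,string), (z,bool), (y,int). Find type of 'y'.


Lookup 'y' → type int


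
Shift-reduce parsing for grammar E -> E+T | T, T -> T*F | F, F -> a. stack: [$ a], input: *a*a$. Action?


'a' on top is the handle for F -> a
Action: reduce (F -> a)


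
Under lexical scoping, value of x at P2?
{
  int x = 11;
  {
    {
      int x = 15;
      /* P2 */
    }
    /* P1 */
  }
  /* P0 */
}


x declared in the same block as P2
x = 15


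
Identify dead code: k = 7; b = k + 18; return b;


k is read by b's definition; b is returned
No dead code


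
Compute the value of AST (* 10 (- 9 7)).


Evaluate inner: (- 9 7) = 2
Evaluate root: (* 10 2) = 20
Result: 20


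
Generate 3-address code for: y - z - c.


Break into single-operator statements:
t1 = y - z
t2 = t1 - c


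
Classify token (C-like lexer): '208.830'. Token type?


Pattern: digits with a decimal point
Type: FLOAT_LITERAL


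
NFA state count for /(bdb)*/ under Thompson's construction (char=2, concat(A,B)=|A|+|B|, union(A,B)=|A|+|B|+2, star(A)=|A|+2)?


Syntax tree has 3 char leaf(s), 0 union(s), 1 star(s)
chars contribute 3×2 = 6; each union adds +2; each star adds +2
Total: 6 + 0 + 2 = 8 states


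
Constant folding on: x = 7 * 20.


7 * 20 = 140 at compile time
Optimized: x = 140


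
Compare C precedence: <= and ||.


'<=' is relational (level 7); '||' is logical OR (level 1)
Higher level binds tighter
'<=' has higher precedence than '||'


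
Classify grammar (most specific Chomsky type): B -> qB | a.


Right-linear: every RHS is a terminal or a terminal followed by one nonterminal
Classification: Type 3 (Regular)


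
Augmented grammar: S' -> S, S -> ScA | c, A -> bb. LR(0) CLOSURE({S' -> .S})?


Start: S' -> .S
For each item with dot before a nonterminal B, add B -> .γ for every B-production
Closure: [S' -> .S, S -> .ScA, S -> .c]


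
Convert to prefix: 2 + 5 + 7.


left-to-right (same/higher precedence on left): tree is (+ (+ 2 5) 7)
Prefix: + + 2 5 7


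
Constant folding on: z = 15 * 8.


15 * 8 = 120 at compile time
Optimized: z = 120


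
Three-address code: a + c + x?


Break into single-operator statements:
t1 = a + c
t2 = t1 + x


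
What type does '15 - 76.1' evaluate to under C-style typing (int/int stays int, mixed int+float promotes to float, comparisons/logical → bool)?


Operand types: int - float
Rule: mixed int/float promotes to float; int/int stays int
Result type: float


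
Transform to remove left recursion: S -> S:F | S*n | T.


Left-recursive alternatives: S:F, S*n; non-recursive: T
Introduce S': S -> TS', S' -> :FS' | *nS' | ε


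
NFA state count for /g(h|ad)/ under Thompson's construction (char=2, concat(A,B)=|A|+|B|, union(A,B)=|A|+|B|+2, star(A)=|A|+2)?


Syntax tree has 4 char leaf(s), 1 union(s), 0 star(s)
chars contribute 4×2 = 8; each union adds +2; each star adds +2
Total: 8 + 2 + 0 = 10 states


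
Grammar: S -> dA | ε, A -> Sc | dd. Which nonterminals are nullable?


A nonterminal is nullable iff some alternative derives ε (directly, or every symbol in it is nullable)
Nullable: {S}


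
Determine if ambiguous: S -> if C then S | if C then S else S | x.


dangling else: 'if C then if C then x else x' parses two ways
Ambiguous


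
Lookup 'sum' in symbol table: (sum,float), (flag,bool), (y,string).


Lookup 'sum' → type float


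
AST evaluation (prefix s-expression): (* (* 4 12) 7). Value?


Evaluate inner: (* 4 12) = 48
Evaluate root: (* 48 7) = 336
Result: 336


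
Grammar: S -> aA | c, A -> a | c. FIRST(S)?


Per alternative of S: FIRST(aA) = {a}; FIRST(c) = {c}
FIRST(S) = {a, c}


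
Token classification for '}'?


Pattern: delimiter/punctuation
Type: PUNCTUATION


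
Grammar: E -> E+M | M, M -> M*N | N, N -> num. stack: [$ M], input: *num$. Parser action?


shift '*' to continue M -> M*N
Action: shift


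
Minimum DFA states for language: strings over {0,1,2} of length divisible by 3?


Track length mod 3: states 0..2, accept at 0
Minimal DFA: 3 states


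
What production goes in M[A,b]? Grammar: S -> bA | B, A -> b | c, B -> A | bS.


For [A, b]: 'b' ∈ FIRST(b)
Entry: A -> b


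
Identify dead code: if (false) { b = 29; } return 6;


condition is constant false, so the whole block is unreachable
Dead: 'if (false) { b = 29; }'


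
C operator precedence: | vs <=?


'<=' is relational (level 7); '|' is bitwise OR (level 3)
Higher level binds tighter
'<=' has higher precedence than '|'


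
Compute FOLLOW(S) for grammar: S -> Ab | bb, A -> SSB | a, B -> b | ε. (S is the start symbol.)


$ ∈ FOLLOW(S). For each A -> αBβ: add FIRST(β)\{ε} to FOLLOW(B); if β nullable, add FOLLOW(A).
FOLLOW(S) = {$, a, b}


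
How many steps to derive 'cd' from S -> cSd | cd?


Derivation: S => cd
Steps: 1


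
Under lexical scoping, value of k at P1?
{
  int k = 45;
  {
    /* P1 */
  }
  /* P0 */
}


P1's block does not declare k; resolves to the enclosing declaration at depth 0
k = 45


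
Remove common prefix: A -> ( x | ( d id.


Common prefix: '('
Factored: A -> ( A', A' -> x | d id


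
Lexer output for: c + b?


Scan left to right, longest-match per lexeme
Tokens: ID(c), OP(+), ID(b)


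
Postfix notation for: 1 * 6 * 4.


Left to right (same or higher precedence on left)
Postfix: 1 6 * 4 *


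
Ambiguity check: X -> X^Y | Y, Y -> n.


precedence layered via separate nonterminal Y: deterministic
Unambiguous


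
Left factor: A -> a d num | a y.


Common prefix: 'a'
Factored: A -> a A', A' -> d num | y


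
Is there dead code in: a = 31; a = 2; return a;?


first assignment to a is overwritten before any read
Dead: 'a = 31'


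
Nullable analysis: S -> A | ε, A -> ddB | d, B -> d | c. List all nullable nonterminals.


A nonterminal is nullable iff some alternative derives ε (directly, or every symbol in it is nullable)
Nullable: {S}


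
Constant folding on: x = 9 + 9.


9 + 9 = 18 at compile time
Optimized: x = 18


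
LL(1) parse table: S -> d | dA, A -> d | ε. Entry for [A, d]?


For [A, d]: 'd' ∈ FIRST(d)
Entry: A -> d


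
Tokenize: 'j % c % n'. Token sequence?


Scan left to right, longest-match per lexeme
Tokens: ID(j), OP(%), ID(c), OP(%), ID(n)


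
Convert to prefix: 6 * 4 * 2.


left-to-right (same/higher precedence on left): tree is (* (* 6 4) 2)
Prefix: * * 6 4 2


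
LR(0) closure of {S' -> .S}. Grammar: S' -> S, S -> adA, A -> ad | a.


Start: S' -> .S
For each item with dot before a nonterminal B, add B -> .γ for every B-production
Closure: [S' -> .S, S -> .adA]


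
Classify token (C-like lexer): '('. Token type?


Pattern: delimiter/punctuation
Type: PUNCTUATION


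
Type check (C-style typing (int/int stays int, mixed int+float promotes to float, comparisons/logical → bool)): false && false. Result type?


Operand types: bool && bool
Rule: logical operators take bool operands and yield bool
Result type: bool


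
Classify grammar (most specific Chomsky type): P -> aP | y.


Right-linear: every RHS is a terminal or a terminal followed by one nonterminal
Classification: Type 3 (Regular)


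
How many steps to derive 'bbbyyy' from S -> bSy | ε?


Derivation: S => bSy => bbSyy => bbbSyyy => bbbyyy
Steps: 4


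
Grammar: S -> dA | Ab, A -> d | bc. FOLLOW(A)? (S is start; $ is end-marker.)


$ ∈ FOLLOW(S). For each A -> αBβ: add FIRST(β)\{ε} to FOLLOW(B); if β nullable, add FOLLOW(A).
FOLLOW(A) = {$, b}


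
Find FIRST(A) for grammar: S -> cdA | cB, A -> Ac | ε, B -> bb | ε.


Per alternative of A: FIRST(Ac) = {c}; FIRST(ε) = {ε}
FIRST(A) = {c, ε}


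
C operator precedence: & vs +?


'+' is additive (level 9); '&' is bitwise AND (level 5)
Higher level binds tighter
'+' has higher precedence than '&'


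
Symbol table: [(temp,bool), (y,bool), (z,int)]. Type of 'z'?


Lookup 'z' → type int


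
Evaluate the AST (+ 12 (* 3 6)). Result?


Evaluate inner: (* 3 6) = 18
Evaluate root: (+ 12 18) = 30
Result: 30


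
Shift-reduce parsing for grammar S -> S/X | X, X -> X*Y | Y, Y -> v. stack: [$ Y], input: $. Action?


'Y' (not preceded by X*) is the handle for X -> Y
Action: reduce (X -> Y)


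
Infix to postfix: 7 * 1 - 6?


Left to right (same or higher precedence on left)
Postfix: 7 1 * 6 -


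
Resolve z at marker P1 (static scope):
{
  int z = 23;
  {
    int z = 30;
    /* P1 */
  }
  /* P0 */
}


z declared in the same block as P1
z = 30


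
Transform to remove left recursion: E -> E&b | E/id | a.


Left-recursive alternatives: E&b, E/id; non-recursive: a
Introduce E': E -> aE', E' -> &bE' | /idE' | ε


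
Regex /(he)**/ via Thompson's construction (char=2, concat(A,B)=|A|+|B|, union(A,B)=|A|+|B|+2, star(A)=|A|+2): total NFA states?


Syntax tree has 2 char leaf(s), 0 union(s), 2 star(s)
chars contribute 2×2 = 4; each union adds +2; each star adds +2
Total: 4 + 0 + 4 = 8 states


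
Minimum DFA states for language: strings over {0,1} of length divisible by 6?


Track length mod 6: states 0..5, accept at 0
Minimal DFA: 6 states


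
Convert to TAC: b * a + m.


Break into single-operator statements:
t1 = b * a
t2 = t1 + m


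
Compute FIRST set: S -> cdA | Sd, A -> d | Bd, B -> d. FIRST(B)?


Per alternative of B: FIRST(d) = {d}
FIRST(B) = {d}


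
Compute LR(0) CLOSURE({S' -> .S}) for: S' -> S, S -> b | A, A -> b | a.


Start: S' -> .S
For each item with dot before a nonterminal B, add B -> .γ for every B-production
Closure: [S' -> .S, S -> .b, S -> .A, A -> .b, A -> .a]


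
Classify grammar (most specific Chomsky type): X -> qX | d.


Right-linear: every RHS is a terminal or a terminal followed by one nonterminal
Classification: Type 3 (Regular)


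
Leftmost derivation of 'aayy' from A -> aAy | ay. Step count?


Derivation: A => aAy => aayy
Steps: 2


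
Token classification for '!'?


Pattern: operator symbol
Type: OPERATOR


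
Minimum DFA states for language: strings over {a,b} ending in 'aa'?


Track the longest suffix of input matching a prefix of 'aa': 3 classes (prefixes of length 0..2)
Minimal DFA: 3 states


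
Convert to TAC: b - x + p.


Break into single-operator statements:
t1 = b - x
t2 = t1 + p


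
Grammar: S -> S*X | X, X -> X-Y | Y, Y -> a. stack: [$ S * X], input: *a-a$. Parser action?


handle 'S*X' on top; lookahead ∈ FOLLOW(S) = {*, $}
Action: reduce (S -> S*X)


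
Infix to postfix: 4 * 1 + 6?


Left to right (same or higher precedence on left)
Postfix: 4 1 * 6 +


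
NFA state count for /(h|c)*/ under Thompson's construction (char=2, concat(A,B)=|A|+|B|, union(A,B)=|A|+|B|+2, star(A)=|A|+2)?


Syntax tree has 2 char leaf(s), 1 union(s), 1 star(s)
chars contribute 2×2 = 4; each union adds +2; each star adds +2
Total: 4 + 2 + 2 = 8 states


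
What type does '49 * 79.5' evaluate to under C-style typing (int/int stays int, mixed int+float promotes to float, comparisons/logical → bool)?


Operand types: int * float
Rule: mixed int/float promotes to float; int/int stays int
Result type: float


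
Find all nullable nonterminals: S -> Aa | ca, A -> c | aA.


A nonterminal is nullable iff some alternative derives ε (directly, or every symbol in it is nullable)
Nullable: {}


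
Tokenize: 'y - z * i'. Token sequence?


Scan left to right, longest-match per lexeme
Tokens: ID(y), OP(-), ID(z), OP(*), ID(i)


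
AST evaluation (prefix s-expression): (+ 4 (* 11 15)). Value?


Evaluate inner: (* 11 15) = 165
Evaluate root: (+ 4 165) = 169
Result: 169


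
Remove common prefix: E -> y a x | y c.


Common prefix: 'y'
Factored: E -> y E', E' -> a x | c


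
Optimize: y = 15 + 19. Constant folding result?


15 + 19 = 34 at compile time
Optimized: y = 34


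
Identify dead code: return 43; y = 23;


statement follows a return and is unreachable
Dead: 'y = 23'


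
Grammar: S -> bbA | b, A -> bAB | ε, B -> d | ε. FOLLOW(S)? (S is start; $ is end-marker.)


$ ∈ FOLLOW(S). For each A -> αBβ: add FIRST(β)\{ε} to FOLLOW(B); if β nullable, add FOLLOW(A).
FOLLOW(S) = {$}


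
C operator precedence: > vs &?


'>' is relational (level 7); '&' is bitwise AND (level 5)
Higher level binds tighter
'>' has higher precedence than '&'


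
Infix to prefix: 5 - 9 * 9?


'*' binds tighter: tree is (- 5 (* 9 9))
Prefix: - 5 * 9 9


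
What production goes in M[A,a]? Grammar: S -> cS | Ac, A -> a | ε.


For [A, a]: 'a' ∈ FIRST(a)
Entry: A -> a


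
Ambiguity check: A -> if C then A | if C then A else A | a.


dangling else: 'if C then if C then a else a' parses two ways
Ambiguous


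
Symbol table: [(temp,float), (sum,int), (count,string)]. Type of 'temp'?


Lookup 'temp' → type float


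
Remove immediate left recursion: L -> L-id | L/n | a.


Left-recursive alternatives: L-id, L/n; non-recursive: a
Introduce L': L -> aL', L' -> -idL' | /nL' | ε


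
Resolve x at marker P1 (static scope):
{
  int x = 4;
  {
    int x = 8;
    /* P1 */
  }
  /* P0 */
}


x declared in the same block as P1
x = 8


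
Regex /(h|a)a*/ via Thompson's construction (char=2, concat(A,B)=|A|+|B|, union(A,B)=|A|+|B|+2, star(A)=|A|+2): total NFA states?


Syntax tree has 3 char leaf(s), 1 union(s), 1 star(s)
chars contribute 3×2 = 6; each union adds +2; each star adds +2
Total: 6 + 2 + 2 = 10 states


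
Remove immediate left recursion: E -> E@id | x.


Left-recursive alternatives: E@id; non-recursive: x
Introduce E': E -> xE', E' -> @idE' | ε


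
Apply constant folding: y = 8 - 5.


8 - 5 = 3 at compile time
Optimized: y = 3


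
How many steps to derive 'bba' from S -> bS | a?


Derivation: S => bS => bbS => bba
Steps: 3


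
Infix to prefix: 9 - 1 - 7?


left-to-right (same/higher precedence on left): tree is (- (- 9 1) 7)
Prefix: - - 9 1 7


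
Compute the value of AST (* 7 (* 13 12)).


Evaluate inner: (* 13 12) = 156
Evaluate root: (* 7 156) = 1092
Result: 1092


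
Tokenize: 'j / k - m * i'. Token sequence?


Scan left to right, longest-match per lexeme
Tokens: ID(j), OP(/), ID(k), OP(-), ID(m), OP(*), ID(i)


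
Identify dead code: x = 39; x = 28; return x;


first assignment to x is overwritten before any read
Dead: 'x = 39'


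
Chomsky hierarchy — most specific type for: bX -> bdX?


LHS has context (more than one symbol) and |LHS| ≤ |RHS|
Classification: Type 1 (Context-Sensitive)


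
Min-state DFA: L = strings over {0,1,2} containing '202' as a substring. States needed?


KMP-style automaton: 3 progress states + 1 absorbing accept = 4
Minimal DFA: 4 states


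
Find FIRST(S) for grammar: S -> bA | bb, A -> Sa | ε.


Per alternative of S: FIRST(bA) = {b}; FIRST(bb) = {b}
FIRST(S) = {b}


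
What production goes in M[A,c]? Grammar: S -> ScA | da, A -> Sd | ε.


For [A, c]: ε is nullable and 'c' ∈ FOLLOW(A)
Entry: A -> ε


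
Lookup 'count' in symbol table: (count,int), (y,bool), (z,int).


Lookup 'count' → type int


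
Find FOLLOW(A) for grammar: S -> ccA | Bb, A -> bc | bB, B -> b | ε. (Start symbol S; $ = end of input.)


$ ∈ FOLLOW(S). For each A -> αBβ: add FIRST(β)\{ε} to FOLLOW(B); if β nullable, add FOLLOW(A).
FOLLOW(A) = {$}


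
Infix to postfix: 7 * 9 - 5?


Left to right (same or higher precedence on left)
Postfix: 7 9 * 5 -


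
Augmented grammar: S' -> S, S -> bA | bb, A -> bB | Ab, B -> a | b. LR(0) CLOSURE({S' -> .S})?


Start: S' -> .S
For each item with dot before a nonterminal B, add B -> .γ for every B-production
Closure: [S' -> .S, S -> .bA, S -> .bb]


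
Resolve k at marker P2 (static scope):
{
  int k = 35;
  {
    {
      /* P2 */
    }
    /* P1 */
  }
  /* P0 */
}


P2's block does not declare k; resolves to the enclosing declaration at depth 0
k = 35


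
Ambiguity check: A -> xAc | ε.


balanced x^n…c^n: each string has a unique parse
Unambiguous


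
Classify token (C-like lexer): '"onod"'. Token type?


Pattern: double-quoted sequence
Type: STRING_LITERAL


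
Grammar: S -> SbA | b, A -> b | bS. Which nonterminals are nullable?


A nonterminal is nullable iff some alternative derives ε (directly, or every symbol in it is nullable)
Nullable: {}


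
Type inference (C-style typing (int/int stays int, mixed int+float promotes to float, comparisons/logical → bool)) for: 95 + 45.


Operand types: int + int
Rule: mixed int/float promotes to float; int/int stays int
Result type: int


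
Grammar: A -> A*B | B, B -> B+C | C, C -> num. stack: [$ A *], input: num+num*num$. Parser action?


no handle ('A*' is not any RHS); shift 'num'
Action: shift


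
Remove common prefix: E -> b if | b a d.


Common prefix: 'b'
Factored: E -> b E', E' -> if | a d


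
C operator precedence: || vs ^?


'^' is bitwise XOR (level 4); '||' is logical OR (level 1)
Higher level binds tighter
'^' has higher precedence than '||'


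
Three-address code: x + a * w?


Break into single-operator statements:
t1 = a * w
t2 = x + t1


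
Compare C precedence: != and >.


'>' is relational (level 7); '!=' is equality (level 6)
Higher level binds tighter
'>' has higher precedence than '!='


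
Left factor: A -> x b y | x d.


Common prefix: 'x'
Factored: A -> x A', A' -> b y | d


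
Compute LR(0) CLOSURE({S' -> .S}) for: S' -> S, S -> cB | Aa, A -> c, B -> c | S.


Start: S' -> .S
For each item with dot before a nonterminal B, add B -> .γ for every B-production
Closure: [S' -> .S, S -> .cB, S -> .Aa, A -> .c]


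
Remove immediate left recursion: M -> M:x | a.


Left-recursive alternatives: M:x; non-recursive: a
Introduce M': M -> aM', M' -> :xM' | ε


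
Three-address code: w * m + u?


Break into single-operator statements:
t1 = w * m
t2 = t1 + u


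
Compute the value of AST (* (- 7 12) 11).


Evaluate inner: (- 7 12) = -5
Evaluate root: (* -5 11) = -55
Result: -55


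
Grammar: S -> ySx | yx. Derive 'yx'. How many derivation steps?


Derivation: S => yx
Steps: 1


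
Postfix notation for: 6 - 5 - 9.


Left to right (same or higher precedence on left)
Postfix: 6 5 - 9 -


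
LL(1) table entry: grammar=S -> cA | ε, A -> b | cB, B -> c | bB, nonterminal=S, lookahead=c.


For [S, c]: 'c' ∈ FIRST(cA)
Entry: S -> cA


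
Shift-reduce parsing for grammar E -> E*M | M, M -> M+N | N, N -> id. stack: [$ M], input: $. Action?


lookahead ∉ {+} so M won't extend; reduce E -> M
Action: reduce (E -> M)


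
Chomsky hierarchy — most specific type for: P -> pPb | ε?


Single nonterminal LHS, but p^n b^n is not regular
Classification: Type 2 (Context-Free)


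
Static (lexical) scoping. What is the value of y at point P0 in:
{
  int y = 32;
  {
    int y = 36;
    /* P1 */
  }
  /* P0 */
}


y declared in the same block as P0
y = 32


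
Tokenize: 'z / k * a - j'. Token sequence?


Scan left to right, longest-match per lexeme
Tokens: ID(z), OP(/), ID(k), OP(*), ID(a), OP(-), ID(j)


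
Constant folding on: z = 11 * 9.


11 * 9 = 99 at compile time
Optimized: z = 99


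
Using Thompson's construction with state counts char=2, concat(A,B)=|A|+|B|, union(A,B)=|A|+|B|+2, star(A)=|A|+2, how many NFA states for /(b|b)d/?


Syntax tree has 3 char leaf(s), 1 union(s), 0 star(s)
chars contribute 3×2 = 6; each union adds +2; each star adds +2
Total: 6 + 2 + 0 = 8 states


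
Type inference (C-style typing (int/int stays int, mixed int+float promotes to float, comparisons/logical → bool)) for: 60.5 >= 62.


Operand types: float >= int
Rule: comparison yields bool
Result type: bool


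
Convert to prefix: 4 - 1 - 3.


left-to-right (same/higher precedence on left): tree is (- (- 4 1) 3)
Prefix: - - 4 1 3


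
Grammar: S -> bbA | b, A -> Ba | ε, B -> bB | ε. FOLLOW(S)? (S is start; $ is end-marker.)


$ ∈ FOLLOW(S). For each A -> αBβ: add FIRST(β)\{ε} to FOLLOW(B); if β nullable, add FOLLOW(A).
FOLLOW(S) = {$}


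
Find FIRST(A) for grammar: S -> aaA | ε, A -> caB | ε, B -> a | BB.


Per alternative of A: FIRST(caB) = {c}; FIRST(ε) = {ε}
FIRST(A) = {c, ε}


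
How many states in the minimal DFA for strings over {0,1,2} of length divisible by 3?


Track length mod 3: states 0..2, accept at 0
Minimal DFA: 3 states


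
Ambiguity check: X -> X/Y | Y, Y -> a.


precedence layered via separate nonterminal Y: deterministic
Unambiguous


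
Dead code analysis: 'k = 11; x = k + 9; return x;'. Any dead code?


k is read by x's definition; x is returned
No dead code


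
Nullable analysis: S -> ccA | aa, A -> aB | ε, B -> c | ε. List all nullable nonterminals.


A nonterminal is nullable iff some alternative derives ε (directly, or every symbol in it is nullable)
Nullable: {A, B}


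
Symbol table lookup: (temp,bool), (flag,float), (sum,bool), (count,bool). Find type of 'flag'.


Lookup 'flag' → type float


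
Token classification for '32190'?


Pattern: digits only
Type: INTEGER_LITERAL


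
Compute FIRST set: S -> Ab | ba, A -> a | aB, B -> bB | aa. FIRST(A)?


Per alternative of A: FIRST(a) = {a}; FIRST(aB) = {a}
FIRST(A) = {a}


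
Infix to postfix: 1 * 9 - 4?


Left to right (same or higher precedence on left)
Postfix: 1 9 * 4 -


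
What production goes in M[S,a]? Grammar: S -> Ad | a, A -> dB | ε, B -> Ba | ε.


For [S, a]: 'a' ∈ FIRST(a)
Entry: S -> a


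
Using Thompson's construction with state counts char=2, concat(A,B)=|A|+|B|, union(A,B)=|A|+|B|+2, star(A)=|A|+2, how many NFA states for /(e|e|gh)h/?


Syntax tree has 5 char leaf(s), 2 union(s), 0 star(s)
chars contribute 5×2 = 10; each union adds +2; each star adds +2
Total: 10 + 4 + 0 = 14 states


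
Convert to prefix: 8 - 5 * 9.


'*' binds tighter: tree is (- 8 (* 5 9))
Prefix: - 8 * 5 9


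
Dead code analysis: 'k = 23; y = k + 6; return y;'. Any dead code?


k is read by y's definition; y is returned
No dead code


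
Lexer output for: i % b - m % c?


Scan left to right, longest-match per lexeme
Tokens: ID(i), OP(%), ID(b), OP(-), ID(m), OP(%), ID(c)


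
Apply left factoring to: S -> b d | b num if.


Common prefix: 'b'
Factored: S -> b S', S' -> d | num if


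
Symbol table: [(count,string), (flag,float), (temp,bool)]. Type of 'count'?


Lookup 'count' → type string


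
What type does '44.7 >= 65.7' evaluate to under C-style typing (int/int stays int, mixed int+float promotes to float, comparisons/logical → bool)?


Operand types: float >= float
Rule: comparison yields bool
Result type: bool


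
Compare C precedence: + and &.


'+' is additive (level 9); '&' is bitwise AND (level 5)
Higher level binds tighter
'+' has higher precedence than '&'
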